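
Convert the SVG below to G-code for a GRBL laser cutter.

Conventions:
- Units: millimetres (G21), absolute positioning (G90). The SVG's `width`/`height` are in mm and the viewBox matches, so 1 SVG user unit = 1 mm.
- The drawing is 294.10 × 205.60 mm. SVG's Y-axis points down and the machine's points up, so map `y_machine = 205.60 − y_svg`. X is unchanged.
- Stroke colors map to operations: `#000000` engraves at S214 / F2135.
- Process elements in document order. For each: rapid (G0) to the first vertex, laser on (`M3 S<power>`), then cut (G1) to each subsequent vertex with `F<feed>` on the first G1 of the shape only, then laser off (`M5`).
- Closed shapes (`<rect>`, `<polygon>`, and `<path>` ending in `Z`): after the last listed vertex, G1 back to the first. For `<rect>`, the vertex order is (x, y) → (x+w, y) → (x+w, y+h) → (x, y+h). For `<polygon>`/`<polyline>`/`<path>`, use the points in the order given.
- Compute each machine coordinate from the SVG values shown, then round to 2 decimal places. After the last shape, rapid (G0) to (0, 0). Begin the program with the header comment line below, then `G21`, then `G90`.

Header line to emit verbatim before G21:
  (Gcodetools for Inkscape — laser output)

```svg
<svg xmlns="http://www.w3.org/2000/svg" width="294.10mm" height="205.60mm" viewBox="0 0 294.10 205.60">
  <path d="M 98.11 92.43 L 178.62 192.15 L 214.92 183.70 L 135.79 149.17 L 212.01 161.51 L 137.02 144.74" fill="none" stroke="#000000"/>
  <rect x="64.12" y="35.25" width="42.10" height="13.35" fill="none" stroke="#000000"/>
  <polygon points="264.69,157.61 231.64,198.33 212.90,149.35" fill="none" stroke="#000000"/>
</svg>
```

(Gcodetools for Inkscape — laser output)
G21
G90
G0 X98.11 Y113.17
M3 S214
G1 X178.62 Y13.45 F2135
G1 X214.92 Y21.90
G1 X135.79 Y56.43
G1 X212.01 Y44.09
G1 X137.02 Y60.86
M5
G0 X64.12 Y170.35
M3 S214
G1 X106.22 Y170.35 F2135
G1 X106.22 Y157.00
G1 X64.12 Y157.00
G1 X64.12 Y170.35
M5
G0 X264.69 Y47.99
M3 S214
G1 X231.64 Y7.27 F2135
G1 X212.90 Y56.25
G1 X264.69 Y47.99
M5
G0 X0.00 Y0.00

viewBox `0 0 294.10 205.60` with mm width/height → 1 unit = 1 mm. Flip: y_m = 205.60 − y_svg.

**Shape 1** — `<path>` open polyline, stroke `#000000` → engrave (S214, F2135). Machine vertices: (98.11,113.17) → (178.62,13.45) → (214.92,21.90) → (135.79,56.43) → (212.01,44.09) → (137.02,60.86). Open path.

**Shape 2** — `<rect>` rectangle, stroke `#000000` → engrave (S214, F2135). Machine vertices: (64.12,170.35) → (106.22,170.35) → (106.22,157.00) → (64.12,157.00) → (64.12,170.35). Closed: final G1 returns to the first vertex.

**Shape 3** — `<polygon>` regular polygon, stroke `#000000` → engrave (S214, F2135). Machine vertices: (264.69,47.99) → (231.64,7.27) → (212.90,56.25) → (264.69,47.99). Closed: final G1 returns to the first vertex.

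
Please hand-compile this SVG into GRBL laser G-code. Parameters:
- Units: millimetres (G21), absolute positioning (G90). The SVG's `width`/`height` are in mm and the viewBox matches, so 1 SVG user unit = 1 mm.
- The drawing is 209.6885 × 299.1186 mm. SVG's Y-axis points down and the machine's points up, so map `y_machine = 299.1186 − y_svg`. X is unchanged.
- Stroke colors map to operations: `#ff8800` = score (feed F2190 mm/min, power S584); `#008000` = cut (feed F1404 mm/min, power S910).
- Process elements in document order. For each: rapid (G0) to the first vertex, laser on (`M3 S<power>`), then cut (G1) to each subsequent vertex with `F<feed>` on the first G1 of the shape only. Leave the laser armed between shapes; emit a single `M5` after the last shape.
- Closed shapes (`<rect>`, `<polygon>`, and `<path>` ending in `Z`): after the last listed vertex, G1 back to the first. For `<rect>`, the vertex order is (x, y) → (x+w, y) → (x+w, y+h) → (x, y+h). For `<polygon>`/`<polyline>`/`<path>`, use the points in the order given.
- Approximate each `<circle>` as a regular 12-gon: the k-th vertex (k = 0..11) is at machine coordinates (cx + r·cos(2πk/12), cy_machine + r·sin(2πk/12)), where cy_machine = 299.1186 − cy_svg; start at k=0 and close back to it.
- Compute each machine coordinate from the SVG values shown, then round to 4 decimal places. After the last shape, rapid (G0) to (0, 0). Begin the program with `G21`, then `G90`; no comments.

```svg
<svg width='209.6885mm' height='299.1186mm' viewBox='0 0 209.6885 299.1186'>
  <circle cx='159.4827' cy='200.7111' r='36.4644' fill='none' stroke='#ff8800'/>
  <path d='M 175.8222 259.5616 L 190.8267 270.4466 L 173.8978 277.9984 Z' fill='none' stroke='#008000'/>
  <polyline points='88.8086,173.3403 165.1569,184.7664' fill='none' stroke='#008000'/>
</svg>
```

G21
G90
G0 X195.9471 Y98.4075
M3 S584
G1 X191.0618 Y116.6397 F2190
G1 X177.7149 Y129.9866
G1 X159.4827 Y134.8719
G1 X141.2505 Y129.9866
G1 X127.9036 Y116.6397
G1 X123.0183 Y98.4075
G1 X127.9036 Y80.1753
G1 X141.2505 Y66.8284
G1 X159.4827 Y61.9431
G1 X177.7149 Y66.8284
G1 X191.0618 Y80.1753
G1 X195.9471 Y98.4075
G0 X175.8222 Y39.5570
M3 S910
G1 X190.8267 Y28.6720 F1404
G1 X173.8978 Y21.1202
G1 X175.8222 Y39.5570
G0 X88.8086 Y125.7783
M3 S910
G1 X165.1569 Y114.3522 F1404
M5
G0 X0.0000 Y0.0000

Since the viewBox matches the mm dimensions, user units are millimetres directly. The only transform is the Y-flip y_m = 299.1186 − y_svg.

Shape 1 is a circle drawn with `<circle>`. Its stroke #ff8800 means score at S584, F2190. After flipping Y the toolpath is (195.9471,98.4075) → (191.0618,116.6397) → (177.7149,129.9866) → (159.4827,134.8719) → (141.2505,129.9866) → (127.9036,116.6397) → (123.0183,98.4075) → (127.9036,80.1753) → (141.2505,66.8284) → (159.4827,61.9431) → (177.7149,66.8284) → (191.0618,80.1753) → (195.9471,98.4075), returning to the start.

Shape 2 is a regular polygon drawn with `<path>`. Its stroke #008000 means cut at S910, F1404. After flipping Y the toolpath is (175.8222,39.5570) → (190.8267,28.6720) → (173.8978,21.1202) → (175.8222,39.5570), returning to the start.

Shape 3 is a line segment drawn with `<polyline>`. Its stroke #008000 means cut at S910, F1404. After flipping Y the toolpath is (88.8086,125.7783) → (165.1569,114.3522).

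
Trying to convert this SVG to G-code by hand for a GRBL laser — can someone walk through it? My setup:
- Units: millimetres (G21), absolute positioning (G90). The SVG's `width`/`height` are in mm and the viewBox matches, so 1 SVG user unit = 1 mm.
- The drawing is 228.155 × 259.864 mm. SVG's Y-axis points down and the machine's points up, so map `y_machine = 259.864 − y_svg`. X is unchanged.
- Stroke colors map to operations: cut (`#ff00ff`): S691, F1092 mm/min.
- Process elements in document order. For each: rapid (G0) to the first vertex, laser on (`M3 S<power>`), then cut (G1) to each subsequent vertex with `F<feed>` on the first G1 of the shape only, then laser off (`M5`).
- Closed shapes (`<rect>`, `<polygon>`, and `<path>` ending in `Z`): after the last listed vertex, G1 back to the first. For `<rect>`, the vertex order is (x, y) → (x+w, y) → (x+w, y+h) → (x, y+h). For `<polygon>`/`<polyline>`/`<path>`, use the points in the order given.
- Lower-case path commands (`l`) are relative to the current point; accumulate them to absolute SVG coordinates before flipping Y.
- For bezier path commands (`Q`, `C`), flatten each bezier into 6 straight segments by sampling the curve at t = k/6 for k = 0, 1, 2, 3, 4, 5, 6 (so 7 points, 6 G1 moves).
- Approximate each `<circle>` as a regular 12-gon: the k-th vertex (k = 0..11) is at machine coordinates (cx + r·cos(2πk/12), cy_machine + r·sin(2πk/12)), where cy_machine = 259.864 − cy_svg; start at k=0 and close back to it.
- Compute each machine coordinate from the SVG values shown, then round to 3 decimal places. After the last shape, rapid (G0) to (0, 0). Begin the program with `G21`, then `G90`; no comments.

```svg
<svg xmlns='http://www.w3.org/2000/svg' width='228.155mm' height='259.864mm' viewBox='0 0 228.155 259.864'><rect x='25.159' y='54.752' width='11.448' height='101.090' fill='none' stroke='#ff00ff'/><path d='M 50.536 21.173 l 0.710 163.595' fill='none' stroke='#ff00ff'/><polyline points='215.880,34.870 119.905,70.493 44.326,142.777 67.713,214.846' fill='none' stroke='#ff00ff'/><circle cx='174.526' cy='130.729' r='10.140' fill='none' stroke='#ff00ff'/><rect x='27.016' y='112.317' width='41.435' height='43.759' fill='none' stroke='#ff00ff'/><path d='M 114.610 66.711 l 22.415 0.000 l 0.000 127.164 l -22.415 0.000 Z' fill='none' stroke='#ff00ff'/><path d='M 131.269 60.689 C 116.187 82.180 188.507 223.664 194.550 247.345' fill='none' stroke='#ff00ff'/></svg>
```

G21
G90
G0 X25.159 Y205.112
M3 S691
G1 X36.607 Y205.112 F1092
G1 X36.607 Y104.022
G1 X25.159 Y104.022
G1 X25.159 Y205.112
M5
G0 X50.536 Y238.691
M3 S691
G1 X51.246 Y75.096 F1092
M5
G0 X215.880 Y224.994
M3 S691
G1 X119.905 Y189.371 F1092
G1 X44.326 Y117.087
G1 X67.713 Y45.018
M5
G0 X184.666 Y129.135
M3 S691
G1 X183.307 Y134.205 F1092
G1 X179.596 Y137.916
G1 X174.526 Y139.275
G1 X169.456 Y137.916
G1 X165.745 Y134.205
G1 X164.386 Y129.135
G1 X165.745 Y124.065
G1 X169.456 Y120.354
G1 X174.526 Y118.995
G1 X179.596 Y120.354
G1 X183.307 Y124.065
G1 X184.666 Y129.135
M5
G0 X27.016 Y147.547
M3 S691
G1 X68.451 Y147.547 F1092
G1 X68.451 Y103.788
G1 X27.016 Y103.788
G1 X27.016 Y147.547
M5
G0 X114.610 Y193.153
M3 S691
G1 X137.025 Y193.153 F1092
G1 X137.025 Y65.989
G1 X114.610 Y65.989
G1 X114.610 Y193.153
M5
G0 X131.269 Y199.175
M3 S691
G1 X130.300 Y179.531 F1092
G1 X139.629 Y146.494
G1 X154.988 Y106.668
G1 X172.106 Y66.660
G1 X186.717 Y33.076
G1 X194.550 Y12.519
M5
G0 X0.000 Y0.000

viewBox `0 0 228.155 259.864` with mm width/height → 1 unit = 1 mm. Flip: y_m = 259.864 − y_svg.

**Shape 1** — `<rect>` rectangle, stroke `#ff00ff` → cut (S691, F1092). Machine vertices: (25.159,205.112) → (36.607,205.112) → (36.607,104.022) → (25.159,104.022) → (25.159,205.112). Closed: final G1 returns to the first vertex.

**Shape 2** — `<path>` line segment, stroke `#ff00ff` → cut (S691, F1092). Machine vertices: (50.536,238.691) → (51.246,75.096). Open path.

**Shape 3** — `<polyline>` open polyline, stroke `#ff00ff` → cut (S691, F1092). Machine vertices: (215.880,224.994) → (119.905,189.371) → (44.326,117.087) → (67.713,45.018). Open path.

**Shape 4** — `<circle>` circle, stroke `#ff00ff` → cut (S691, F1092). Machine vertices: (184.666,129.135) → (183.307,134.205) → (179.596,137.916) → (174.526,139.275) → (169.456,137.916) → (165.745,134.205) → (164.386,129.135) → (165.745,124.065) → (169.456,120.354) → (174.526,118.995) → (179.596,120.354) → (183.307,124.065) → (184.666,129.135). Closed: final G1 returns to the first vertex.

**Shape 5** — `<rect>` rectangle, stroke `#ff00ff` → cut (S691, F1092). Machine vertices: (27.016,147.547) → (68.451,147.547) → (68.451,103.788) → (27.016,103.788) → (27.016,147.547). Closed: final G1 returns to the first vertex.

**Shape 6** — `<path>` rectangle, stroke `#ff00ff` → cut (S691, F1092). Machine vertices: (114.610,193.153) → (137.025,193.153) → (137.025,65.989) → (114.610,65.989) → (114.610,193.153). Closed: final G1 returns to the first vertex.

**Shape 7** — `<path>` cubic bezier, stroke `#ff00ff` → cut (S691, F1092). Control points (SVG): P0=(131.269,60.689), P1=(116.187,82.180), P2=(188.507,223.664), P3=(194.550,247.345); sampled at t=k/6. Machine vertices: (131.269,199.175) → (130.300,179.531) → (139.629,146.494) → (154.988,106.668) → (172.106,66.660) → (186.717,33.076) → (194.550,12.519). Open path.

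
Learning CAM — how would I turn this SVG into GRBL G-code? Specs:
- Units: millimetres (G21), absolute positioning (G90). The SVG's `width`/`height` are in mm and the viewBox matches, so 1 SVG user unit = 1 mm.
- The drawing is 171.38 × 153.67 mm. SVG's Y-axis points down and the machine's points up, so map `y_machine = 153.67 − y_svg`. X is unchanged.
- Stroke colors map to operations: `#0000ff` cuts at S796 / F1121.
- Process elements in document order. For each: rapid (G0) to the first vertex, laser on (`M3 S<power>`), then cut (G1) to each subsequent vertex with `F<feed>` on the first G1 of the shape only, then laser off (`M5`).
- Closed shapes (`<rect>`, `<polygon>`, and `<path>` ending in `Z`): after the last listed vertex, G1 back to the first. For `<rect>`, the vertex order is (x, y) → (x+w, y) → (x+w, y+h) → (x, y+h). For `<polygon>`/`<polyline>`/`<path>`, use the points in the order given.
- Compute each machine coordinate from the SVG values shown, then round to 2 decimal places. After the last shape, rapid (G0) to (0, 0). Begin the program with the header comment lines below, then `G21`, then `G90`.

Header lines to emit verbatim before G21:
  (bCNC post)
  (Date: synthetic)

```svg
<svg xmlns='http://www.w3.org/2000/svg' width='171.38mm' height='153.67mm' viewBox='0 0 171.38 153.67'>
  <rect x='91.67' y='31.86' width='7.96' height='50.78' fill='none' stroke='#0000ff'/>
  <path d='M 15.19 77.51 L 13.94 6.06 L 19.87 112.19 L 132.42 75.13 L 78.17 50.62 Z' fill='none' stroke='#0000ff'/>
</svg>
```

(bCNC post)
(Date: synthetic)
G21
G90
G0 X91.67 Y121.81
M3 S796
G1 X99.63 Y121.81 F1121
G1 X99.63 Y71.03
G1 X91.67 Y71.03
G1 X91.67 Y121.81
M5
G0 X15.19 Y76.16
M3 S796
G1 X13.94 Y147.61 F1121
G1 X19.87 Y41.48
G1 X132.42 Y78.54
G1 X78.17 Y103.05
G1 X15.19 Y76.16
M5
G0 X0.00 Y0.00

1 u = 1 mm; y_m = 153.67 − y.

[1] `<rect>` rectangle, #0000ff→cut S796 F1121: (91.67,121.81) → (99.63,121.81) → (99.63,71.03) → (91.67,71.03) → (91.67,121.81) (closed)

[2] `<path>` closed polygon, #0000ff→cut S796 F1121: (15.19,76.16) → (13.94,147.61) → (19.87,41.48) → (132.42,78.54) → (78.17,103.05) → (15.19,76.16) (closed)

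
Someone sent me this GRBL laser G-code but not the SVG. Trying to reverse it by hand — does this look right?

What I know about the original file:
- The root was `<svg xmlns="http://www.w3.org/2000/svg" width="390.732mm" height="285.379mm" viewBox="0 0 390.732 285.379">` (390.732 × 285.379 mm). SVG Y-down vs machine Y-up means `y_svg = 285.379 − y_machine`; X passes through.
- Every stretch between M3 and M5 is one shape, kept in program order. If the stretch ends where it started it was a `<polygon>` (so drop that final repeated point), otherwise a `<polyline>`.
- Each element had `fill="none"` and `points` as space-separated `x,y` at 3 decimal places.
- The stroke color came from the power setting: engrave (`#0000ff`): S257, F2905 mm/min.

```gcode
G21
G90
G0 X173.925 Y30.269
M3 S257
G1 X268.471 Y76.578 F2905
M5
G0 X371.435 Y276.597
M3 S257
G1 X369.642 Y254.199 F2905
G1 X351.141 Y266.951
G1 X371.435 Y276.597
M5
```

y_svg = 285.379 − y_m. Every run uses S257, so all elements get stroke `#0000ff` (engrave).

[1] open run; points: 173.925,255.110 268.471,208.801

[2] closed run; points: 371.435,8.782 369.642,31.180 351.141,18.428

<svg xmlns="http://www.w3.org/2000/svg" width="390.732mm" height="285.379mm" viewBox="0 0 390.732 285.379">
  <polyline points="173.925,255.110 268.471,208.801" fill="none" stroke="#0000ff"/>
  <polygon points="371.435,8.782 369.642,31.180 351.141,18.428" fill="none" stroke="#0000ff"/>
</svg>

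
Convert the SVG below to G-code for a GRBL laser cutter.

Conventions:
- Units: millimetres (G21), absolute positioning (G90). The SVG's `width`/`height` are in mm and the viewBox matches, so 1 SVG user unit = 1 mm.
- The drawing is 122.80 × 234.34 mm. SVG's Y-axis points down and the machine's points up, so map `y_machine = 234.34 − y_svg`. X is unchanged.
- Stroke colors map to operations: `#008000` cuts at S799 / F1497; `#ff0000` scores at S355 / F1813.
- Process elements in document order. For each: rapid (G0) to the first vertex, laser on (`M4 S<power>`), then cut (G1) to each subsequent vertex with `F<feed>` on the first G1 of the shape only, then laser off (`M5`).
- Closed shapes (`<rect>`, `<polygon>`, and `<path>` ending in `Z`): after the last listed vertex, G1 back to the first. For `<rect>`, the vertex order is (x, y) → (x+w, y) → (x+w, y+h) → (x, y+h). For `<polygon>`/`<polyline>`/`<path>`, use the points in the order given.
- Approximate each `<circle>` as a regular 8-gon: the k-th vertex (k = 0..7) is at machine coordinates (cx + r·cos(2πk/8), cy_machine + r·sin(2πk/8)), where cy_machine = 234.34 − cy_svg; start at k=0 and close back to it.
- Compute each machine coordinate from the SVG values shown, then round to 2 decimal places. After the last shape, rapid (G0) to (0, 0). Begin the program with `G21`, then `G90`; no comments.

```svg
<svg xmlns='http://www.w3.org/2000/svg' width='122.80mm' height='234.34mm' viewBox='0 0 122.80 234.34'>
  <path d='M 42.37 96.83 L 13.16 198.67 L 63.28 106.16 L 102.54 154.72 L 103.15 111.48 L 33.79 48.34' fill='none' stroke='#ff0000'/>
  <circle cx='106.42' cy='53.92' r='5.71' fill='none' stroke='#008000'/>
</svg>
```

G21
G90
G0 X42.37 Y137.51
M4 S355
G1 X13.16 Y35.67 F1813
G1 X63.28 Y128.18
G1 X102.54 Y79.62
G1 X103.15 Y122.86
G1 X33.79 Y186.00
M5
G0 X112.13 Y180.42
M4 S799
G1 X110.46 Y184.46 F1497
G1 X106.42 Y186.13
G1 X102.38 Y184.46
G1 X100.71 Y180.42
G1 X102.38 Y176.38
G1 X106.42 Y174.71
G1 X110.46 Y176.38
G1 X112.13 Y180.42
M5
G0 X0.00 Y0.00

1 u = 1 mm; y_m = 234.34 − y.

[1] `<path>` open polyline, #ff0000→score S355 F1813: (42.37,137.51) → (13.16,35.67) → (63.28,128.18) → (102.54,79.62) → (103.15,122.86) → (33.79,186.00)

[2] `<circle>` circle, #008000→cut S799 F1497: (112.13,180.42) → (110.46,184.46) → (106.42,186.13) → (102.38,184.46) → (100.71,180.42) → (102.38,176.38) → (106.42,174.71) → (110.46,176.38) → (112.13,180.42) (closed)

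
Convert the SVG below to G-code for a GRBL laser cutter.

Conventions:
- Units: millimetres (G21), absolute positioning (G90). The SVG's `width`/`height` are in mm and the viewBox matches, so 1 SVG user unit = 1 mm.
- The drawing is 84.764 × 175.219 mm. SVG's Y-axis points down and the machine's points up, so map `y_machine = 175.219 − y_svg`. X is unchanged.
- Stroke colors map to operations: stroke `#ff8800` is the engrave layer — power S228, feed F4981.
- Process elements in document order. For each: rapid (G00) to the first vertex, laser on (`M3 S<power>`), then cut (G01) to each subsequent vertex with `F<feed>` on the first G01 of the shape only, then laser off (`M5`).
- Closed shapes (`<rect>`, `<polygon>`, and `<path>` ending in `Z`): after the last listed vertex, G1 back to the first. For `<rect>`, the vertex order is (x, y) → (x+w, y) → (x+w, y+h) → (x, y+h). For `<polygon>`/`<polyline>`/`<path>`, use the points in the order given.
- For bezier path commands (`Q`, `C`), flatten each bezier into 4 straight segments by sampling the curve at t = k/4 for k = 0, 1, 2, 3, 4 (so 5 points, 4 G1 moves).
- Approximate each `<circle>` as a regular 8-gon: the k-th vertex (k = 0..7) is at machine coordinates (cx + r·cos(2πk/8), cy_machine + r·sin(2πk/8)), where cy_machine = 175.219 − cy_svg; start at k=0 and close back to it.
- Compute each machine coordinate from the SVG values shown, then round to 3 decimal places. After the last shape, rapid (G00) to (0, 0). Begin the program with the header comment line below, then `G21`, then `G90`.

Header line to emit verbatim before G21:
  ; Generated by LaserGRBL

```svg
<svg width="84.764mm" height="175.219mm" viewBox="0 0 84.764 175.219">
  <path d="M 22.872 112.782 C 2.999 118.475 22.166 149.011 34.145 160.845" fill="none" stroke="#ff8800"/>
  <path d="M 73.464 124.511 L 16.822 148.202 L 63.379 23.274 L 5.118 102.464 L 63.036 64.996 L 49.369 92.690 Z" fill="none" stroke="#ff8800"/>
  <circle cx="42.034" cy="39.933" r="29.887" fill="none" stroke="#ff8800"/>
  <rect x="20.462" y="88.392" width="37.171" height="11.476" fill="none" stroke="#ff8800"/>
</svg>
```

viewBox `0 0 84.764 175.219` with mm width/height → 1 unit = 1 mm. Flip: y_m = 175.219 − y_svg.

**Shape 1** — `<path>` cubic bezier, stroke `#ff8800` → engrave (S228, F4981). Control points (SVG): P0=(22.872,112.782), P1=(2.999,118.475), P2=(22.166,149.011), P3=(34.145,160.845); sampled at t=k/4. Machine vertices: (22.872,62.437) → (14.565,54.190) → (16.564,40.708) → (24.535,26.076) → (34.145,14.374). Open path.

**Shape 2** — `<path>` closed polygon, stroke `#ff8800` → engrave (S228, F4981). Machine vertices: (73.464,50.708) → (16.822,27.017) → (63.379,151.945) → (5.118,72.755) → (63.036,110.223) → (49.369,82.529) → (73.464,50.708). Closed: final G1 returns to the first vertex.

**Shape 3** — `<circle>` circle, stroke `#ff8800` → engrave (S228, F4981). Machine vertices: (71.921,135.286) → (63.167,156.419) → (42.034,165.173) → (20.901,156.419) → (12.147,135.286) → (20.901,114.153) → (42.034,105.399) → (63.167,114.153) → (71.921,135.286). Closed: final G1 returns to the first vertex.

**Shape 4** — `<rect>` rectangle, stroke `#ff8800` → engrave (S228, F4981). Machine vertices: (20.462,86.827) → (57.633,86.827) → (57.633,75.351) → (20.462,75.351) → (20.462,86.827). Closed: final G1 returns to the first vertex.

; Generated by LaserGRBL
G21
G90
G00 X22.872 Y62.437
M3 S228
G01 X14.565 Y54.190 F4981
G01 X16.564 Y40.708
G01 X24.535 Y26.076
G01 X34.145 Y14.374
M5
G00 X73.464 Y50.708
M3 S228
G01 X16.822 Y27.017 F4981
G01 X63.379 Y151.945
G01 X5.118 Y72.755
G01 X63.036 Y110.223
G01 X49.369 Y82.529
G01 X73.464 Y50.708
M5
G00 X71.921 Y135.286
M3 S228
G01 X63.167 Y156.419 F4981
G01 X42.034 Y165.173
G01 X20.901 Y156.419
G01 X12.147 Y135.286
G01 X20.901 Y114.153
G01 X42.034 Y105.399
G01 X63.167 Y114.153
G01 X71.921 Y135.286
M5
G00 X20.462 Y86.827
M3 S228
G01 X57.633 Y86.827 F4981
G01 X57.633 Y75.351
G01 X20.462 Y75.351
G01 X20.462 Y86.827
M5
G00 X0.000 Y0.000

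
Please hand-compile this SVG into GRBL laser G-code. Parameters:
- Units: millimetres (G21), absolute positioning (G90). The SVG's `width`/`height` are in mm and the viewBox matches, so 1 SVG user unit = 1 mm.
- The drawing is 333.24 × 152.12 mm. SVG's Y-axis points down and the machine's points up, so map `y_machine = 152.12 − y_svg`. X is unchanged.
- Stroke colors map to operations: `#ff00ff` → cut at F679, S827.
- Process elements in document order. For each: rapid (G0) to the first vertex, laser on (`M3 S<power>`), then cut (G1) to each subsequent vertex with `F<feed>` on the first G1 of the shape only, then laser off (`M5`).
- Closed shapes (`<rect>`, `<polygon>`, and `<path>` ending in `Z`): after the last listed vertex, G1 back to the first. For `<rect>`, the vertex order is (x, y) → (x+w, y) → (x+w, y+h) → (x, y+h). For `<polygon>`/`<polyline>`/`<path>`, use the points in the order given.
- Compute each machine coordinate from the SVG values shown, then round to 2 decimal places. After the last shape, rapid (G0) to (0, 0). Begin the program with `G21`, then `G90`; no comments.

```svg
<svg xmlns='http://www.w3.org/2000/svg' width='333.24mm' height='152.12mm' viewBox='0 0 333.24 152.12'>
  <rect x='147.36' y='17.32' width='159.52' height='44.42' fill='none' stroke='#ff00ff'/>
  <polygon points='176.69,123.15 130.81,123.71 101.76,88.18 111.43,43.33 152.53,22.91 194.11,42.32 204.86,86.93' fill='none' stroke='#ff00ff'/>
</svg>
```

G21
G90
G0 X147.36 Y134.80
M3 S827
G1 X306.88 Y134.80 F679
G1 X306.88 Y90.38
G1 X147.36 Y90.38
G1 X147.36 Y134.80
M5
G0 X176.69 Y28.97
M3 S827
G1 X130.81 Y28.41 F679
G1 X101.76 Y63.94
G1 X111.43 Y108.79
G1 X152.53 Y129.21
G1 X194.11 Y109.80
G1 X204.86 Y65.19
G1 X176.69 Y28.97
M5
G0 X0.00 Y0.00

viewBox `0 0 333.24 152.12` with mm width/height → 1 unit = 1 mm. Flip: y_m = 152.12 − y_svg.

**Shape 1** — `<rect>` rectangle, stroke `#ff00ff` → cut (S827, F679). Machine vertices: (147.36,134.80) → (306.88,134.80) → (306.88,90.38) → (147.36,90.38) → (147.36,134.80). Closed: final G1 returns to the first vertex.

**Shape 2** — `<polygon>` regular polygon, stroke `#ff00ff` → cut (S827, F679). Machine vertices: (176.69,28.97) → (130.81,28.41) → (101.76,63.94) → (111.43,108.79) → (152.53,129.21) → (194.11,109.80) → (204.86,65.19) → (176.69,28.97). Closed: final G1 returns to the first vertex.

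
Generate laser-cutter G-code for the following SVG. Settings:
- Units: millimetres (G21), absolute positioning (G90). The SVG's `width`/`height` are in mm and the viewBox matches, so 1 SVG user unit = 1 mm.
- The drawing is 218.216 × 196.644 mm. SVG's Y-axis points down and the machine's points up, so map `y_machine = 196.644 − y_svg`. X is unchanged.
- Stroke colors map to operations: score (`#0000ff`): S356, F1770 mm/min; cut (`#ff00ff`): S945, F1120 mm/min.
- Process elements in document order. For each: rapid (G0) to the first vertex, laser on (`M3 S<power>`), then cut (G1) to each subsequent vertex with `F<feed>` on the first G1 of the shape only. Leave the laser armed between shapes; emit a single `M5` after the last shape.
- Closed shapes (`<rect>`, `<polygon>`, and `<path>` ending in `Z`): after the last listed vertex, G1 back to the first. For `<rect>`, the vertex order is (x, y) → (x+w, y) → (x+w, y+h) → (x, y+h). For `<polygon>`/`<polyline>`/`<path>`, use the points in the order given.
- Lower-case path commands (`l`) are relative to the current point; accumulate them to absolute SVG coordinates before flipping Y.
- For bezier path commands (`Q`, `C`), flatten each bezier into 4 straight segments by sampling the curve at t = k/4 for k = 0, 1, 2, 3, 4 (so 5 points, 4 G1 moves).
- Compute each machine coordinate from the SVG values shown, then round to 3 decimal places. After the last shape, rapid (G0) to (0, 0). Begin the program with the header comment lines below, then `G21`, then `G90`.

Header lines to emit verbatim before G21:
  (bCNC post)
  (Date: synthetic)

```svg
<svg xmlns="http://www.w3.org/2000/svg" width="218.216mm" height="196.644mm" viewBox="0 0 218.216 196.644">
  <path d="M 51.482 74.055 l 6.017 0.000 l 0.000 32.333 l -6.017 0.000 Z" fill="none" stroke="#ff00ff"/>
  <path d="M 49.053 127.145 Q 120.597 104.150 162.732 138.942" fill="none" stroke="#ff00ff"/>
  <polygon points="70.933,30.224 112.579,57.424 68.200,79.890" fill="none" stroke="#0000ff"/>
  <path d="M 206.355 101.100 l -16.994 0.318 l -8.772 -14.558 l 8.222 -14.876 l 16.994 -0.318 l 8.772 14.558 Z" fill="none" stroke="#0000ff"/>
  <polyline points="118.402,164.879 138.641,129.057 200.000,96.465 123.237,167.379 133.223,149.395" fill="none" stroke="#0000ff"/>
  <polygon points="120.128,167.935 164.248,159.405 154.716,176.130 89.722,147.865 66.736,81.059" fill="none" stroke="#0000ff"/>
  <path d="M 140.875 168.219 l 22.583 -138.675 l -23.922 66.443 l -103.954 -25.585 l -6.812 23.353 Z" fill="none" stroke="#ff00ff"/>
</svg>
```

(bCNC post)
(Date: synthetic)
G21
G90
G0 X51.482 Y122.589
M3 S945
G1 X57.499 Y122.589 F1120
G1 X57.499 Y90.256
G1 X51.482 Y90.256
G1 X51.482 Y122.589
G0 X49.053 Y69.499
M3 S945
G1 X82.987 Y77.385 F1120
G1 X113.245 Y78.047
G1 X139.826 Y71.486
G1 X162.732 Y57.702
G0 X70.933 Y166.420
M3 S356
G1 X112.579 Y139.220 F1770
G1 X68.200 Y116.754
G1 X70.933 Y166.420
G0 X206.355 Y95.544
M3 S356
G1 X189.361 Y95.226 F1770
G1 X180.589 Y109.784
G1 X188.811 Y124.660
G1 X205.805 Y124.978
G1 X214.577 Y110.420
G1 X206.355 Y95.544
G0 X118.402 Y31.765
M3 S356
G1 X138.641 Y67.587 F1770
G1 X200.000 Y100.179
G1 X123.237 Y29.265
G1 X133.223 Y47.249
G0 X120.128 Y28.709
M3 S356
G1 X164.248 Y37.239 F1770
G1 X154.716 Y20.514
G1 X89.722 Y48.779
G1 X66.736 Y115.585
G1 X120.128 Y28.709
G0 X140.875 Y28.425
M3 S945
G1 X163.458 Y167.100 F1120
G1 X139.536 Y100.657
G1 X35.582 Y126.242
G1 X28.770 Y102.889
G1 X140.875 Y28.425
M5
G0 X0.000 Y0.000

1 u = 1 mm; y_m = 196.644 − y.

[1] `<path>` rectangle, #ff00ff→cut S945 F1120: (51.482,122.589) → (57.499,122.589) → (57.499,90.256) → (51.482,90.256) → (51.482,122.589) (closed)

[2] `<path>` quadratic bezier, #ff00ff→cut S945 F1120: (49.053,69.499) → (82.987,77.385) → (113.245,78.047) → (139.826,71.486) → (162.732,57.702)

[3] `<polygon>` regular polygon, #0000ff→score S356 F1770: (70.933,166.420) → (112.579,139.220) → (68.200,116.754) → (70.933,166.420) (closed)

[4] `<path>` regular polygon, #0000ff→score S356 F1770: (206.355,95.544) → (189.361,95.226) → (180.589,109.784) → (188.811,124.660) → (205.805,124.978) → (214.577,110.420) → (206.355,95.544) (closed)

[5] `<polyline>` open polyline, #0000ff→score S356 F1770: (118.402,31.765) → (138.641,67.587) → (200.000,100.179) → (123.237,29.265) → (133.223,47.249)

[6] `<polygon>` closed polygon, #0000ff→score S356 F1770: (120.128,28.709) → (164.248,37.239) → (154.716,20.514) → (89.722,48.779) → (66.736,115.585) → (120.128,28.709) (closed)

[7] `<path>` closed polygon, #ff00ff→cut S945 F1120: (140.875,28.425) → (163.458,167.100) → (139.536,100.657) → (35.582,126.242) → (28.770,102.889) → (140.875,28.425) (closed)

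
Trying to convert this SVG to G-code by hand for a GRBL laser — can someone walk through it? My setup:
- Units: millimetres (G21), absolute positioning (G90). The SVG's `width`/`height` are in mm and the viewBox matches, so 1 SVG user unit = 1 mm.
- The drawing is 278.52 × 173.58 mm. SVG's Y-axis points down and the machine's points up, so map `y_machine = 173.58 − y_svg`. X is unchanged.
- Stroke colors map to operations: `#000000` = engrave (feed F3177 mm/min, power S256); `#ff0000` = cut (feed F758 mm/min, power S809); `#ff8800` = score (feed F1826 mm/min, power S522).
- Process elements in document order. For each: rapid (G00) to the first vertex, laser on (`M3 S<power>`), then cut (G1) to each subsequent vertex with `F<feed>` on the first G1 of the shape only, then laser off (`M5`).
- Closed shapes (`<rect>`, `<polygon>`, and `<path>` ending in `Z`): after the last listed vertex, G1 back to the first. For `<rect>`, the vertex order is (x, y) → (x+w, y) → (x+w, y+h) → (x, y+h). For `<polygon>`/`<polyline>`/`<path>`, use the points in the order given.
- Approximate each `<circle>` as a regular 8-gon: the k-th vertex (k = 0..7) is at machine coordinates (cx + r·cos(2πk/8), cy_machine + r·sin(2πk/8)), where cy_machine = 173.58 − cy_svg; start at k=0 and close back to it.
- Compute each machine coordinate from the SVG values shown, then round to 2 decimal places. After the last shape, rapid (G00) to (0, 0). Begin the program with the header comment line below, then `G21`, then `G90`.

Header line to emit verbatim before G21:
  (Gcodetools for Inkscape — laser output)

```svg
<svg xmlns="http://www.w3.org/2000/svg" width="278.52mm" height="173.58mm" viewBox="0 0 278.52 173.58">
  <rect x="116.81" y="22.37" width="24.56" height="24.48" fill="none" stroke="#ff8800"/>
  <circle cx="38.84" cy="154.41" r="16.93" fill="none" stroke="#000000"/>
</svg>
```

(Gcodetools for Inkscape — laser output)
G21
G90
G00 X116.81 Y151.21
M3 S522
G1 X141.37 Y151.21 F1826
G1 X141.37 Y126.73
G1 X116.81 Y126.73
G1 X116.81 Y151.21
M5
G00 X55.77 Y19.17
M3 S256
G1 X50.81 Y31.14 F3177
G1 X38.84 Y36.10
G1 X26.87 Y31.14
G1 X21.91 Y19.17
G1 X26.87 Y7.20
G1 X38.84 Y2.24
G1 X50.81 Y7.20
G1 X55.77 Y19.17
M5
G00 X0.00 Y0.00

Since the viewBox matches the mm dimensions, user units are millimetres directly. The only transform is the Y-flip y_m = 173.58 − y_svg.

Shape 1 is a rectangle drawn with `<rect>`. Its stroke #ff8800 means score at S522, F1826. After flipping Y the toolpath is (116.81,151.21) → (141.37,151.21) → (141.37,126.73) → (116.81,126.73) → (116.81,151.21), returning to the start.

Shape 2 is a circle drawn with `<circle>`. Its stroke #000000 means engrave at S256, F3177. After flipping Y the toolpath is (55.77,19.17) → (50.81,31.14) → (38.84,36.10) → (26.87,31.14) → (21.91,19.17) → (26.87,7.20) → (38.84,2.24) → (50.81,7.20) → (55.77,19.17), returning to the start.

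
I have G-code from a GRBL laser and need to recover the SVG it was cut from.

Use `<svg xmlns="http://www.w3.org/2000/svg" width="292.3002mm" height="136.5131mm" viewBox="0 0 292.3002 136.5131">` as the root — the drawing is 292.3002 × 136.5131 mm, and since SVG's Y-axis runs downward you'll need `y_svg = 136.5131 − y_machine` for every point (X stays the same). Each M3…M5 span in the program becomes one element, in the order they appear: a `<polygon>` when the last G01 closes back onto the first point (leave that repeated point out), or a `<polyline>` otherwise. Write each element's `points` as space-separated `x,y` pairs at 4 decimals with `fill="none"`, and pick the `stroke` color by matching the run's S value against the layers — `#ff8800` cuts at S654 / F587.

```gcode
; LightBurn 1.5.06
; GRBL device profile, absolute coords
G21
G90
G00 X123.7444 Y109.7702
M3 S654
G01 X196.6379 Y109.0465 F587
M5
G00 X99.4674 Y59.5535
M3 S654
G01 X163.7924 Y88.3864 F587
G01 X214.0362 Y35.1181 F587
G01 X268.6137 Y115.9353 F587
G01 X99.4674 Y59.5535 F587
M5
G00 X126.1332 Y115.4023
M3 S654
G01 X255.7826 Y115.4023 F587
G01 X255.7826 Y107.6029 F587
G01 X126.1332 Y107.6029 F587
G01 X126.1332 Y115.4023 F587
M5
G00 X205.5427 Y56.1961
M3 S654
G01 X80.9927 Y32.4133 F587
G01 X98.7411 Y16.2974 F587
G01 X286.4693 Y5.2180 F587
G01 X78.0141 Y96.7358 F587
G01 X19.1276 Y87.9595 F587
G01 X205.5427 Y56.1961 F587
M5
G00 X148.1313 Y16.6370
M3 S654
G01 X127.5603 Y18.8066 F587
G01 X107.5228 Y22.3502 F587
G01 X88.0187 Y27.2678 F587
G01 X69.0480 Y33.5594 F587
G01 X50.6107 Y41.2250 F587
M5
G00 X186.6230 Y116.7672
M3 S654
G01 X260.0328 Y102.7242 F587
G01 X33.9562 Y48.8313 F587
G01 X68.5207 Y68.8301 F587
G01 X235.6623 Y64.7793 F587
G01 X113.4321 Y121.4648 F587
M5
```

y_svg = 136.5131 − y_m. Every run uses S654, so all elements get stroke `#ff8800` (cut).

[1] open run; points: 123.7444,26.7429 196.6379,27.4666

[2] closed run; points: 99.4674,76.9596 163.7924,48.1267 214.0362,101.3950 268.6137,20.5778

[3] closed run; points: 126.1332,21.1108 255.7826,21.1108 255.7826,28.9102 126.1332,28.9102

[4] closed run; points: 205.5427,80.3170 80.9927,104.0998 98.7411,120.2157 286.4693,131.2951 78.0141,39.7773 19.1276,48.5536

[5] open run; points: 148.1313,119.8761 127.5603,117.7065 107.5228,114.1629 88.0187,109.2453 69.0480,102.9537 50.6107,95.2881

[6] open run; points: 186.6230,19.7459 260.0328,33.7889 33.9562,87.6818 68.5207,67.6830 235.6623,71.7338 113.4321,15.0483

<svg xmlns="http://www.w3.org/2000/svg" width="292.3002mm" height="136.5131mm" viewBox="0 0 292.3002 136.5131">
  <polyline points="123.7444,26.7429 196.6379,27.4666" fill="none" stroke="#ff8800"/>
  <polygon points="99.4674,76.9596 163.7924,48.1267 214.0362,101.3950 268.6137,20.5778" fill="none" stroke="#ff8800"/>
  <polygon points="126.1332,21.1108 255.7826,21.1108 255.7826,28.9102 126.1332,28.9102" fill="none" stroke="#ff8800"/>
  <polygon points="205.5427,80.3170 80.9927,104.0998 98.7411,120.2157 286.4693,131.2951 78.0141,39.7773 19.1276,48.5536" fill="none" stroke="#ff8800"/>
  <polyline points="148.1313,119.8761 127.5603,117.7065 107.5228,114.1629 88.0187,109.2453 69.0480,102.9537 50.6107,95.2881" fill="none" stroke="#ff8800"/>
  <polyline points="186.6230,19.7459 260.0328,33.7889 33.9562,87.6818 68.5207,67.6830 235.6623,71.7338 113.4321,15.0483" fill="none" stroke="#ff8800"/>
</svg>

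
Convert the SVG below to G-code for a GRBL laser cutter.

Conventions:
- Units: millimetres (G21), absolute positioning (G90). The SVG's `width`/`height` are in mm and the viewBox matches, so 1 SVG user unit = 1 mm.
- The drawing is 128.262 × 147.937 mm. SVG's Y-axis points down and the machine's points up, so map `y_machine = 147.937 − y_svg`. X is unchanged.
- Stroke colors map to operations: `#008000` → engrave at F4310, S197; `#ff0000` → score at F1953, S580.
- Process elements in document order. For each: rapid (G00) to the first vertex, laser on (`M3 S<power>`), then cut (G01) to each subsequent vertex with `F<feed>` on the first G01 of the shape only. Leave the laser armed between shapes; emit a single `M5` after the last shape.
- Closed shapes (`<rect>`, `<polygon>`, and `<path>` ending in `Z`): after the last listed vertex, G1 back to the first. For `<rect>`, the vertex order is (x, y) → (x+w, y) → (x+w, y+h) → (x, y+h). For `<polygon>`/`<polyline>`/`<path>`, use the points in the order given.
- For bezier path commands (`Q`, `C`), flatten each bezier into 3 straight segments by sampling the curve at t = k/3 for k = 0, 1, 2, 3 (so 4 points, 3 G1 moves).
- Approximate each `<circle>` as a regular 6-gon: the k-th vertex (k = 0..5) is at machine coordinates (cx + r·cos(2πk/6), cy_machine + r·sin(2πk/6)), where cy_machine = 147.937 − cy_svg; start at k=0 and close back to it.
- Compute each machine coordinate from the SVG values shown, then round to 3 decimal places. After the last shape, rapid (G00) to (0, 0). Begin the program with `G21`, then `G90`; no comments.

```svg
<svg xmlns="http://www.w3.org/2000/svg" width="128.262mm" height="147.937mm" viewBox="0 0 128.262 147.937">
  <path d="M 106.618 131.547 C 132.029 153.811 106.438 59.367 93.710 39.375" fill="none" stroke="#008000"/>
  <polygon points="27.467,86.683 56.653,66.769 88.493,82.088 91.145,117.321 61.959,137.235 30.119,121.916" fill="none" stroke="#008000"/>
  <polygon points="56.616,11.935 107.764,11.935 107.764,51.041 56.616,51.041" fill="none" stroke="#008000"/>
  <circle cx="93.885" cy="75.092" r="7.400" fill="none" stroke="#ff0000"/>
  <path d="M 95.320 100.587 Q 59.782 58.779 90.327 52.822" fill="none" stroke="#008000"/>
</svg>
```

G21
G90
G00 X106.618 Y16.390
M3 S197
G01 X117.394 Y25.949 F4310
G01 X108.360 Y70.833
G01 X93.710 Y108.562
G00 X27.467 Y61.254
M3 S197
G01 X56.653 Y81.168 F4310
G01 X88.493 Y65.849
G01 X91.145 Y30.616
G01 X61.959 Y10.702
G01 X30.119 Y26.021
G01 X27.467 Y61.254
G00 X56.616 Y136.002
M3 S197
G01 X107.764 Y136.002 F4310
G01 X107.764 Y96.896
G01 X56.616 Y96.896
G01 X56.616 Y136.002
G00 X101.285 Y72.845
M3 S580
G01 X97.585 Y79.254 F1953
G01 X90.185 Y79.254
G01 X86.485 Y72.845
G01 X90.185 Y66.436
G01 X97.585 Y66.436
G01 X101.285 Y72.845
G00 X95.320 Y47.350
M3 S197
G01 X78.971 Y71.239 F4310
G01 X77.306 Y87.160
G01 X90.327 Y95.115
M5
G00 X0.000 Y0.000

Since the viewBox matches the mm dimensions, user units are millimetres directly. The only transform is the Y-flip y_m = 147.937 − y_svg.

Shape 1 is a cubic bezier drawn with `<path>`. Its stroke #008000 means engrave at S197, F4310. After flipping Y the toolpath is (106.618,16.390) → (117.394,25.949) → (108.360,70.833) → (93.710,108.562).

Shape 2 is a regular polygon drawn with `<polygon>`. Its stroke #008000 means engrave at S197, F4310. After flipping Y the toolpath is (27.467,61.254) → (56.653,81.168) → (88.493,65.849) → (91.145,30.616) → (61.959,10.702) → (30.119,26.021) → (27.467,61.254), returning to the start.

Shape 3 is a rectangle drawn with `<polygon>`. Its stroke #008000 means engrave at S197, F4310. After flipping Y the toolpath is (56.616,136.002) → (107.764,136.002) → (107.764,96.896) → (56.616,96.896) → (56.616,136.002), returning to the start.

Shape 4 is a circle drawn with `<circle>`. Its stroke #ff0000 means score at S580, F1953. After flipping Y the toolpath is (101.285,72.845) → (97.585,79.254) → (90.185,79.254) → (86.485,72.845) → (90.185,66.436) → (97.585,66.436) → (101.285,72.845), returning to the start.

Shape 5 is a quadratic bezier drawn with `<path>`. Its stroke #008000 means engrave at S197, F4310. After flipping Y the toolpath is (95.320,47.350) → (78.971,71.239) → (77.306,87.160) → (90.327,95.115).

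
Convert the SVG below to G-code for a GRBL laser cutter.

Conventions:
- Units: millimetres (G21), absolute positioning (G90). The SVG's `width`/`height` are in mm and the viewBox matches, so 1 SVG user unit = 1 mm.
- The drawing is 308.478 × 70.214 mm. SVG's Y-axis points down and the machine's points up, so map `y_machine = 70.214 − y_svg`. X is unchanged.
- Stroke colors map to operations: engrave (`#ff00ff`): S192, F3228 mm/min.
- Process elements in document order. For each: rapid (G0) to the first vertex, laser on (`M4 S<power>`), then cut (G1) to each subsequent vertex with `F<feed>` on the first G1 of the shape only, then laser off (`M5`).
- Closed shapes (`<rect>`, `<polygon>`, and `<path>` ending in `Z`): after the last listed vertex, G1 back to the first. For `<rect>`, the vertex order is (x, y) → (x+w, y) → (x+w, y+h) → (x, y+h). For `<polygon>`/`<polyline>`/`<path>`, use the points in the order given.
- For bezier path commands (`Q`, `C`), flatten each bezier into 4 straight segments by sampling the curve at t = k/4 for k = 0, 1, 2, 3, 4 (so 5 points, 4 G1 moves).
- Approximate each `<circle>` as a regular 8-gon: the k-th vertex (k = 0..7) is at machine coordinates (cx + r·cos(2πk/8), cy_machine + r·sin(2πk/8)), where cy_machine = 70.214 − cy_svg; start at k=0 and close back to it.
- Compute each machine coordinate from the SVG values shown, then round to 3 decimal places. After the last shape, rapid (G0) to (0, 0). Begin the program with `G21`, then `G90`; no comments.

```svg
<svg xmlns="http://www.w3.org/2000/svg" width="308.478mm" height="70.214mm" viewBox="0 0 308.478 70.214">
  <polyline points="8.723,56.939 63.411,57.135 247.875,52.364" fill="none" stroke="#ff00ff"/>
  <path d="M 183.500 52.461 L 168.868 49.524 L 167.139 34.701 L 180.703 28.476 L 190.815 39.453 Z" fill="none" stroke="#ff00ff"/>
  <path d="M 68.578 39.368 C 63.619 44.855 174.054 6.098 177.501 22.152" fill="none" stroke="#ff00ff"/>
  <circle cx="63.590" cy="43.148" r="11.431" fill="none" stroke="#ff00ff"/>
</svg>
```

viewBox `0 0 308.478 70.214` with mm width/height → 1 unit = 1 mm. Flip: y_m = 70.214 − y_svg.

**Shape 1** — `<polyline>` open polyline, stroke `#ff00ff` → engrave (S192, F3228). Machine vertices: (8.723,13.275) → (63.411,13.079) → (247.875,17.850). Open path.

**Shape 2** — `<path>` regular polygon, stroke `#ff00ff` → engrave (S192, F3228). Machine vertices: (183.500,17.753) → (168.868,20.690) → (167.139,35.513) → (180.703,41.738) → (190.815,30.761) → (183.500,17.753). Closed: final G1 returns to the first vertex.

**Shape 3** — `<path>` cubic bezier, stroke `#ff00ff` → engrave (S192, F3228). Control points (SVG): P0=(68.578,39.368), P1=(63.619,44.855), P2=(174.054,6.098), P3=(177.501,22.152); sampled at t=k/4. Machine vertices: (68.578,30.846) → (83.020,33.479) → (119.887,43.417) → (158.330,51.373) → (177.501,48.062). Open path.

**Shape 4** — `<circle>` circle, stroke `#ff00ff` → engrave (S192, F3228). Machine vertices: (75.021,27.066) → (71.673,35.149) → (63.590,38.497) → (55.507,35.149) → (52.159,27.066) → (55.507,18.983) → (63.590,15.635) → (71.673,18.983) → (75.021,27.066). Closed: final G1 returns to the first vertex.

G21
G90
G0 X8.723 Y13.275
M4 S192
G1 X63.411 Y13.079 F3228
G1 X247.875 Y17.850
M5
G0 X183.500 Y17.753
M4 S192
G1 X168.868 Y20.690 F3228
G1 X167.139 Y35.513
G1 X180.703 Y41.738
G1 X190.815 Y30.761
G1 X183.500 Y17.753
M5
G0 X68.578 Y30.846
M4 S192
G1 X83.020 Y33.479 F3228
G1 X119.887 Y43.417
G1 X158.330 Y51.373
G1 X177.501 Y48.062
M5
G0 X75.021 Y27.066
M4 S192
G1 X71.673 Y35.149 F3228
G1 X63.590 Y38.497
G1 X55.507 Y35.149
G1 X52.159 Y27.066
G1 X55.507 Y18.983
G1 X63.590 Y15.635
G1 X71.673 Y18.983
G1 X75.021 Y27.066
M5
G0 X0.000 Y0.000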